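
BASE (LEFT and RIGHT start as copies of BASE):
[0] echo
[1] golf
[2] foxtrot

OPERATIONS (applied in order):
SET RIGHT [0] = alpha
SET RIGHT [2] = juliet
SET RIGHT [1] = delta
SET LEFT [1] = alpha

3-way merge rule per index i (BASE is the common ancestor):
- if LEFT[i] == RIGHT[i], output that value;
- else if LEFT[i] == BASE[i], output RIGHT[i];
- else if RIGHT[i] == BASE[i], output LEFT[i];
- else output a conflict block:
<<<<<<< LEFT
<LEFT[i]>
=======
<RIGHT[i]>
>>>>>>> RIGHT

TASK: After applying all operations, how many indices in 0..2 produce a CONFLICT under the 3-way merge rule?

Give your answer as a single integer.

Answer: 1

Derivation:
Final LEFT:  [echo, alpha, foxtrot]
Final RIGHT: [alpha, delta, juliet]
i=0: L=echo=BASE, R=alpha -> take RIGHT -> alpha
i=1: BASE=golf L=alpha R=delta all differ -> CONFLICT
i=2: L=foxtrot=BASE, R=juliet -> take RIGHT -> juliet
Conflict count: 1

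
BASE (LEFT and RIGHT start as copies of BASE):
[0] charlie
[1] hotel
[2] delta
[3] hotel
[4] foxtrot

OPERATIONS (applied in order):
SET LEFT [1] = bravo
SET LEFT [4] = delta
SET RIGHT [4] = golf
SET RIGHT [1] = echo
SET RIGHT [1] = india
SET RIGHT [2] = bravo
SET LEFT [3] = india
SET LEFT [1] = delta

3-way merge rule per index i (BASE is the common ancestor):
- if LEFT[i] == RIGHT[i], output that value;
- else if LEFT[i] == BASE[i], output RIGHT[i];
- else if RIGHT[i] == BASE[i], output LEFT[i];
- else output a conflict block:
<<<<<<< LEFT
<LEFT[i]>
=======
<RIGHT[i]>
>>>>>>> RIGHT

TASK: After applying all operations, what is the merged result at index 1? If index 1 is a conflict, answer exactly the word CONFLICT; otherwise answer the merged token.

Final LEFT:  [charlie, delta, delta, india, delta]
Final RIGHT: [charlie, india, bravo, hotel, golf]
i=0: L=charlie R=charlie -> agree -> charlie
i=1: BASE=hotel L=delta R=india all differ -> CONFLICT
i=2: L=delta=BASE, R=bravo -> take RIGHT -> bravo
i=3: L=india, R=hotel=BASE -> take LEFT -> india
i=4: BASE=foxtrot L=delta R=golf all differ -> CONFLICT
Index 1 -> CONFLICT

Answer: CONFLICT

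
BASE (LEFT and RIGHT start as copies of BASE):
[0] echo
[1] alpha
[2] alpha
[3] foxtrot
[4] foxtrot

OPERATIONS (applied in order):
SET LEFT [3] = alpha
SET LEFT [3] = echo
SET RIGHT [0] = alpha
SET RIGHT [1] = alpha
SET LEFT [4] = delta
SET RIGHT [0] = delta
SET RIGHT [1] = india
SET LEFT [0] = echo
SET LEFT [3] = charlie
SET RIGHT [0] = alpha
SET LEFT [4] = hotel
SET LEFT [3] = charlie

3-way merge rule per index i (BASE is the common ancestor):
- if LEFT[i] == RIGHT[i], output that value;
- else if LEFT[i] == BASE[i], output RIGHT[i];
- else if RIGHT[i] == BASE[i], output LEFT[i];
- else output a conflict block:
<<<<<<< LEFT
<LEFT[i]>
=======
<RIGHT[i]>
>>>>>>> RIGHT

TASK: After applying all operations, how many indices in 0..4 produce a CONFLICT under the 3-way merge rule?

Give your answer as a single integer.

Answer: 0

Derivation:
Final LEFT:  [echo, alpha, alpha, charlie, hotel]
Final RIGHT: [alpha, india, alpha, foxtrot, foxtrot]
i=0: L=echo=BASE, R=alpha -> take RIGHT -> alpha
i=1: L=alpha=BASE, R=india -> take RIGHT -> india
i=2: L=alpha R=alpha -> agree -> alpha
i=3: L=charlie, R=foxtrot=BASE -> take LEFT -> charlie
i=4: L=hotel, R=foxtrot=BASE -> take LEFT -> hotel
Conflict count: 0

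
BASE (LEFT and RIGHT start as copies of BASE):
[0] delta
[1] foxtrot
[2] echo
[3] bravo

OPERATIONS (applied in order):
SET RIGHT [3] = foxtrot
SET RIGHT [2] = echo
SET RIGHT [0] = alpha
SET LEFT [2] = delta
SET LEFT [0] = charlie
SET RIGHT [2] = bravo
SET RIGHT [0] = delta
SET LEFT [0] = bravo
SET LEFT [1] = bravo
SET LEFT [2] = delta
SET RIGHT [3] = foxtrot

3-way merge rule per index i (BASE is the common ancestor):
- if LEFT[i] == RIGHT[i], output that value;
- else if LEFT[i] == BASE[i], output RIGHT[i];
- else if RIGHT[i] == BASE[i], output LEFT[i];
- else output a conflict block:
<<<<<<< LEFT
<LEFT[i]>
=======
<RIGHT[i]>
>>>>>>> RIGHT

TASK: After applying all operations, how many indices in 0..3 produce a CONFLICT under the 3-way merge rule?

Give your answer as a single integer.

Final LEFT:  [bravo, bravo, delta, bravo]
Final RIGHT: [delta, foxtrot, bravo, foxtrot]
i=0: L=bravo, R=delta=BASE -> take LEFT -> bravo
i=1: L=bravo, R=foxtrot=BASE -> take LEFT -> bravo
i=2: BASE=echo L=delta R=bravo all differ -> CONFLICT
i=3: L=bravo=BASE, R=foxtrot -> take RIGHT -> foxtrot
Conflict count: 1

Answer: 1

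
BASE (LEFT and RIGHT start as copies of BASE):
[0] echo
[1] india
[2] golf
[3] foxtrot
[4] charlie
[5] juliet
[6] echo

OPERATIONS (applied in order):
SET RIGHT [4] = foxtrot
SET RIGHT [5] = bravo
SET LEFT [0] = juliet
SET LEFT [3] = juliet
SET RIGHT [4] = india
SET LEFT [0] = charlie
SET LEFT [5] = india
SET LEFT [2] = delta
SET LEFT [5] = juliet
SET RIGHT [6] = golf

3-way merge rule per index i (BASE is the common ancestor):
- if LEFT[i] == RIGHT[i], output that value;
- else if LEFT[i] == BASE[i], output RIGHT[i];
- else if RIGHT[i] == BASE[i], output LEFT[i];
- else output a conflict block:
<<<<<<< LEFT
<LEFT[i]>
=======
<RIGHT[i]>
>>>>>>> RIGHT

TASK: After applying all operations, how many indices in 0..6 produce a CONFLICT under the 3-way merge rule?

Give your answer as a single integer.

Answer: 0

Derivation:
Final LEFT:  [charlie, india, delta, juliet, charlie, juliet, echo]
Final RIGHT: [echo, india, golf, foxtrot, india, bravo, golf]
i=0: L=charlie, R=echo=BASE -> take LEFT -> charlie
i=1: L=india R=india -> agree -> india
i=2: L=delta, R=golf=BASE -> take LEFT -> delta
i=3: L=juliet, R=foxtrot=BASE -> take LEFT -> juliet
i=4: L=charlie=BASE, R=india -> take RIGHT -> india
i=5: L=juliet=BASE, R=bravo -> take RIGHT -> bravo
i=6: L=echo=BASE, R=golf -> take RIGHT -> golf
Conflict count: 0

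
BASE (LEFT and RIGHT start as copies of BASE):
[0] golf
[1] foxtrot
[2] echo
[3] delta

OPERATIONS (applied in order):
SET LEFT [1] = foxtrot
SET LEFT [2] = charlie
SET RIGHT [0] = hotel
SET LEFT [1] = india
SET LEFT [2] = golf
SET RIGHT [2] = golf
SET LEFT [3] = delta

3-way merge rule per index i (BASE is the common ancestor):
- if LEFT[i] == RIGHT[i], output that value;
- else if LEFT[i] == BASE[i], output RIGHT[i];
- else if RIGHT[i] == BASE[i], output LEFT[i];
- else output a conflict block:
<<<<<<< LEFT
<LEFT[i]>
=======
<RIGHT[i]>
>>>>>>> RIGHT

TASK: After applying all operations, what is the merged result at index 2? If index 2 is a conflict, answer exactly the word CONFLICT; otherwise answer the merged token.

Answer: golf

Derivation:
Final LEFT:  [golf, india, golf, delta]
Final RIGHT: [hotel, foxtrot, golf, delta]
i=0: L=golf=BASE, R=hotel -> take RIGHT -> hotel
i=1: L=india, R=foxtrot=BASE -> take LEFT -> india
i=2: L=golf R=golf -> agree -> golf
i=3: L=delta R=delta -> agree -> delta
Index 2 -> golf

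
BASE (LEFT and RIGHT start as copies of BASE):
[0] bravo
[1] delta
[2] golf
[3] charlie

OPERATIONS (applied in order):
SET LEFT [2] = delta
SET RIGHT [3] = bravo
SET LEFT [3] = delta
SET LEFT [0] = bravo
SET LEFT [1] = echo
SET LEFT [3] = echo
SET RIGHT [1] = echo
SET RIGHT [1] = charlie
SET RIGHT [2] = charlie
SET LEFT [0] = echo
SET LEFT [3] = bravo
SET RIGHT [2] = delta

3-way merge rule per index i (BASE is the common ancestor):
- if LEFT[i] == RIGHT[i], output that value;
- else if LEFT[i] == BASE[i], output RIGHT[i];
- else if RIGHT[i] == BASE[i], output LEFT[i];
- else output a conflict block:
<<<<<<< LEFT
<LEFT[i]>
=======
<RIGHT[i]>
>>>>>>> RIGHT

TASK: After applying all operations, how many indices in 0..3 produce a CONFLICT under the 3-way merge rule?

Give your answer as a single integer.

Final LEFT:  [echo, echo, delta, bravo]
Final RIGHT: [bravo, charlie, delta, bravo]
i=0: L=echo, R=bravo=BASE -> take LEFT -> echo
i=1: BASE=delta L=echo R=charlie all differ -> CONFLICT
i=2: L=delta R=delta -> agree -> delta
i=3: L=bravo R=bravo -> agree -> bravo
Conflict count: 1

Answer: 1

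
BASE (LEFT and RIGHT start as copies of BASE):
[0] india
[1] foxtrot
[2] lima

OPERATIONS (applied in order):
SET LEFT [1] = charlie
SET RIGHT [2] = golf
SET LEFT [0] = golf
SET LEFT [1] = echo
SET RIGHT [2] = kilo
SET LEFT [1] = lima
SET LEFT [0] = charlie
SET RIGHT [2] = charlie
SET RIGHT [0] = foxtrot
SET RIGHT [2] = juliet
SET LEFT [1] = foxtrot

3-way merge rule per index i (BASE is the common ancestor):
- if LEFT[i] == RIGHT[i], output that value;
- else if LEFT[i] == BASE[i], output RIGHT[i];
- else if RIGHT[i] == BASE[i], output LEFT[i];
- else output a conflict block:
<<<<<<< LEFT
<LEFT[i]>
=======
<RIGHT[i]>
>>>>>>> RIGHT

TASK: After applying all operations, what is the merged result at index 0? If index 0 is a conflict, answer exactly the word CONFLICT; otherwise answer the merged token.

Answer: CONFLICT

Derivation:
Final LEFT:  [charlie, foxtrot, lima]
Final RIGHT: [foxtrot, foxtrot, juliet]
i=0: BASE=india L=charlie R=foxtrot all differ -> CONFLICT
i=1: L=foxtrot R=foxtrot -> agree -> foxtrot
i=2: L=lima=BASE, R=juliet -> take RIGHT -> juliet
Index 0 -> CONFLICT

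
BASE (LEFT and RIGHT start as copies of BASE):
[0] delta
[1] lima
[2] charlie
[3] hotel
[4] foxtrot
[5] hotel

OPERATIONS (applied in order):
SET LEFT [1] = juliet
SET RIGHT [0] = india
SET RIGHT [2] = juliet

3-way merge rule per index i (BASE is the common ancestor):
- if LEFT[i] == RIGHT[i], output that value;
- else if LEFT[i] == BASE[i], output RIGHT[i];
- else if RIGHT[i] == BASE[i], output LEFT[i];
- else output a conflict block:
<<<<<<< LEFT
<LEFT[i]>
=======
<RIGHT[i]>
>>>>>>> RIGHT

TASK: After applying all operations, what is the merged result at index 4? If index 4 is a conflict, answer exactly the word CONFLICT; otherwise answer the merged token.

Answer: foxtrot

Derivation:
Final LEFT:  [delta, juliet, charlie, hotel, foxtrot, hotel]
Final RIGHT: [india, lima, juliet, hotel, foxtrot, hotel]
i=0: L=delta=BASE, R=india -> take RIGHT -> india
i=1: L=juliet, R=lima=BASE -> take LEFT -> juliet
i=2: L=charlie=BASE, R=juliet -> take RIGHT -> juliet
i=3: L=hotel R=hotel -> agree -> hotel
i=4: L=foxtrot R=foxtrot -> agree -> foxtrot
i=5: L=hotel R=hotel -> agree -> hotel
Index 4 -> foxtrot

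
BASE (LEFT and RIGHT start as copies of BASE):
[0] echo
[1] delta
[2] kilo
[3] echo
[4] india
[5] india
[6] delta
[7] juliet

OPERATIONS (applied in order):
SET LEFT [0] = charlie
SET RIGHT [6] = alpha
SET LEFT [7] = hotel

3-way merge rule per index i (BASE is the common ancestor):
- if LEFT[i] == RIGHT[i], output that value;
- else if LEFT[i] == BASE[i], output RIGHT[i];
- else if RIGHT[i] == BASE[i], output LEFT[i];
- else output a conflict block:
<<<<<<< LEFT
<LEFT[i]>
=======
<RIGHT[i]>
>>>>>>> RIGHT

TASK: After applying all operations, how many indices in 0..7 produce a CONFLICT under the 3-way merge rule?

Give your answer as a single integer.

Final LEFT:  [charlie, delta, kilo, echo, india, india, delta, hotel]
Final RIGHT: [echo, delta, kilo, echo, india, india, alpha, juliet]
i=0: L=charlie, R=echo=BASE -> take LEFT -> charlie
i=1: L=delta R=delta -> agree -> delta
i=2: L=kilo R=kilo -> agree -> kilo
i=3: L=echo R=echo -> agree -> echo
i=4: L=india R=india -> agree -> india
i=5: L=india R=india -> agree -> india
i=6: L=delta=BASE, R=alpha -> take RIGHT -> alpha
i=7: L=hotel, R=juliet=BASE -> take LEFT -> hotel
Conflict count: 0

Answer: 0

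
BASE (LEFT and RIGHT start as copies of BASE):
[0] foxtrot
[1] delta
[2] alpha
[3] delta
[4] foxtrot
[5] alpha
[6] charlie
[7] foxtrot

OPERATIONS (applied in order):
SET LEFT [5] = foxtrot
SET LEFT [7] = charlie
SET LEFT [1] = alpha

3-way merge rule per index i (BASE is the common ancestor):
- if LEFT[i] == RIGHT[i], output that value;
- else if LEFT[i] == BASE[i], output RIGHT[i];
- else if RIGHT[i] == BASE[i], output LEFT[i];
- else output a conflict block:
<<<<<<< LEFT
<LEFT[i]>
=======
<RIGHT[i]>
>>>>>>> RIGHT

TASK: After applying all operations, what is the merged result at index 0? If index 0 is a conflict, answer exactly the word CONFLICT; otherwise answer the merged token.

Answer: foxtrot

Derivation:
Final LEFT:  [foxtrot, alpha, alpha, delta, foxtrot, foxtrot, charlie, charlie]
Final RIGHT: [foxtrot, delta, alpha, delta, foxtrot, alpha, charlie, foxtrot]
i=0: L=foxtrot R=foxtrot -> agree -> foxtrot
i=1: L=alpha, R=delta=BASE -> take LEFT -> alpha
i=2: L=alpha R=alpha -> agree -> alpha
i=3: L=delta R=delta -> agree -> delta
i=4: L=foxtrot R=foxtrot -> agree -> foxtrot
i=5: L=foxtrot, R=alpha=BASE -> take LEFT -> foxtrot
i=6: L=charlie R=charlie -> agree -> charlie
i=7: L=charlie, R=foxtrot=BASE -> take LEFT -> charlie
Index 0 -> foxtrot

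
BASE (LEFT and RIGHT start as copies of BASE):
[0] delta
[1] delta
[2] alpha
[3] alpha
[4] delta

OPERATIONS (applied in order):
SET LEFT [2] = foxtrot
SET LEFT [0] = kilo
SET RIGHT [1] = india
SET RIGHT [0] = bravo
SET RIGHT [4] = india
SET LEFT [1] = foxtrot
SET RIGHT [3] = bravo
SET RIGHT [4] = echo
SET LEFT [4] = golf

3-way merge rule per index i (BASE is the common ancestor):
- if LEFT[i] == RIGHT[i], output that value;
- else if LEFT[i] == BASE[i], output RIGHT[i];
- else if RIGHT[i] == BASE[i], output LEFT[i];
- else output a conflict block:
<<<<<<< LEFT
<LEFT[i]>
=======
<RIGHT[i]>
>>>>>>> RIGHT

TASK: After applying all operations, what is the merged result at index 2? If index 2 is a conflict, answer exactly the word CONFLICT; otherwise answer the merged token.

Final LEFT:  [kilo, foxtrot, foxtrot, alpha, golf]
Final RIGHT: [bravo, india, alpha, bravo, echo]
i=0: BASE=delta L=kilo R=bravo all differ -> CONFLICT
i=1: BASE=delta L=foxtrot R=india all differ -> CONFLICT
i=2: L=foxtrot, R=alpha=BASE -> take LEFT -> foxtrot
i=3: L=alpha=BASE, R=bravo -> take RIGHT -> bravo
i=4: BASE=delta L=golf R=echo all differ -> CONFLICT
Index 2 -> foxtrot

Answer: foxtrot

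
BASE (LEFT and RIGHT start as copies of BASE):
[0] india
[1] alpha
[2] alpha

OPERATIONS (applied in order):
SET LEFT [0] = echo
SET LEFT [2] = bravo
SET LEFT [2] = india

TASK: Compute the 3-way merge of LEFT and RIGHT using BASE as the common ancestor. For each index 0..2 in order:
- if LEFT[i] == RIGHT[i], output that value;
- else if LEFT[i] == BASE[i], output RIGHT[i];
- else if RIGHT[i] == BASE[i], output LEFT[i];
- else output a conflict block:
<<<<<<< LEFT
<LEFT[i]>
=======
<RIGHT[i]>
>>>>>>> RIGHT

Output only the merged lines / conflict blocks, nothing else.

Final LEFT:  [echo, alpha, india]
Final RIGHT: [india, alpha, alpha]
i=0: L=echo, R=india=BASE -> take LEFT -> echo
i=1: L=alpha R=alpha -> agree -> alpha
i=2: L=india, R=alpha=BASE -> take LEFT -> india

Answer: echo
alpha
india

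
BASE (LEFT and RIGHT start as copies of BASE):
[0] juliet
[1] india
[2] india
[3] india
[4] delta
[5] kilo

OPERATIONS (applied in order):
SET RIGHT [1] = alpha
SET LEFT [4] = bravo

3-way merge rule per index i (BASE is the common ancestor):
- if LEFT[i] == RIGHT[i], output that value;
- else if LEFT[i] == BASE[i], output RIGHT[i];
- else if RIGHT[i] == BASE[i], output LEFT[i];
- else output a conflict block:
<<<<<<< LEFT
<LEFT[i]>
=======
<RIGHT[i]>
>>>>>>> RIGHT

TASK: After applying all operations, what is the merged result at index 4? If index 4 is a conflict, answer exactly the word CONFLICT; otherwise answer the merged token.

Answer: bravo

Derivation:
Final LEFT:  [juliet, india, india, india, bravo, kilo]
Final RIGHT: [juliet, alpha, india, india, delta, kilo]
i=0: L=juliet R=juliet -> agree -> juliet
i=1: L=india=BASE, R=alpha -> take RIGHT -> alpha
i=2: L=india R=india -> agree -> india
i=3: L=india R=india -> agree -> india
i=4: L=bravo, R=delta=BASE -> take LEFT -> bravo
i=5: L=kilo R=kilo -> agree -> kilo
Index 4 -> bravo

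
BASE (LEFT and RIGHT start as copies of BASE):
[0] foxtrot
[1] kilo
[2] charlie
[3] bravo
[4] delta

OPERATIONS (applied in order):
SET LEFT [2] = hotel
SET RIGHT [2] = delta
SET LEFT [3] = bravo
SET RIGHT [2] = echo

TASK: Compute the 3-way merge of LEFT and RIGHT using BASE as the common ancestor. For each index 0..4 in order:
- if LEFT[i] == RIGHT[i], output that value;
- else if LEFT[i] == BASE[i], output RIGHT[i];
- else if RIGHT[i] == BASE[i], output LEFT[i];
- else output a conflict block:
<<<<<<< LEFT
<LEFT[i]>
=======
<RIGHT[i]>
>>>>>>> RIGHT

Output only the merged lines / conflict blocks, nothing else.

Answer: foxtrot
kilo
<<<<<<< LEFT
hotel
=======
echo
>>>>>>> RIGHT
bravo
delta

Derivation:
Final LEFT:  [foxtrot, kilo, hotel, bravo, delta]
Final RIGHT: [foxtrot, kilo, echo, bravo, delta]
i=0: L=foxtrot R=foxtrot -> agree -> foxtrot
i=1: L=kilo R=kilo -> agree -> kilo
i=2: BASE=charlie L=hotel R=echo all differ -> CONFLICT
i=3: L=bravo R=bravo -> agree -> bravo
i=4: L=delta R=delta -> agree -> delta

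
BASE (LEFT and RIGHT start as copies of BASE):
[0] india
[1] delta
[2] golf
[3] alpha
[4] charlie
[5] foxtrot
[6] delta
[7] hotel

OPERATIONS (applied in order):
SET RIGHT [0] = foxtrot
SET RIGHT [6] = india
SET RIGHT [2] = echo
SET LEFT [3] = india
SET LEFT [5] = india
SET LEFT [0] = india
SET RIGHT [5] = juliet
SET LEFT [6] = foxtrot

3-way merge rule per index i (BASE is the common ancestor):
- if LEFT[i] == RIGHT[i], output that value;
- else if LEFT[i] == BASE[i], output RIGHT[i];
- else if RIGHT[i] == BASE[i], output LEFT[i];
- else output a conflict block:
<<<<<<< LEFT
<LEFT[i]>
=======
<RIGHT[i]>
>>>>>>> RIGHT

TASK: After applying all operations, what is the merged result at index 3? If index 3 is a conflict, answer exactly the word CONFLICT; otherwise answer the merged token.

Final LEFT:  [india, delta, golf, india, charlie, india, foxtrot, hotel]
Final RIGHT: [foxtrot, delta, echo, alpha, charlie, juliet, india, hotel]
i=0: L=india=BASE, R=foxtrot -> take RIGHT -> foxtrot
i=1: L=delta R=delta -> agree -> delta
i=2: L=golf=BASE, R=echo -> take RIGHT -> echo
i=3: L=india, R=alpha=BASE -> take LEFT -> india
i=4: L=charlie R=charlie -> agree -> charlie
i=5: BASE=foxtrot L=india R=juliet all differ -> CONFLICT
i=6: BASE=delta L=foxtrot R=india all differ -> CONFLICT
i=7: L=hotel R=hotel -> agree -> hotel
Index 3 -> india

Answer: india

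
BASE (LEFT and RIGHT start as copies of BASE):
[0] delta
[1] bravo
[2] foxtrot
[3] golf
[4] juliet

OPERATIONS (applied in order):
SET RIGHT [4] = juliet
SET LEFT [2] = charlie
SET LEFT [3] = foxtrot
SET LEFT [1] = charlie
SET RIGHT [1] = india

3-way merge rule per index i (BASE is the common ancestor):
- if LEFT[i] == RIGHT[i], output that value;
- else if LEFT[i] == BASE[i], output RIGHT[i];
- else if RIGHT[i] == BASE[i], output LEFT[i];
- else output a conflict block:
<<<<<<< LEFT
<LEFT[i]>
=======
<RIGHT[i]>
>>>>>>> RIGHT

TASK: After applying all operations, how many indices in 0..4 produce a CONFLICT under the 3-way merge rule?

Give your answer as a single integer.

Answer: 1

Derivation:
Final LEFT:  [delta, charlie, charlie, foxtrot, juliet]
Final RIGHT: [delta, india, foxtrot, golf, juliet]
i=0: L=delta R=delta -> agree -> delta
i=1: BASE=bravo L=charlie R=india all differ -> CONFLICT
i=2: L=charlie, R=foxtrot=BASE -> take LEFT -> charlie
i=3: L=foxtrot, R=golf=BASE -> take LEFT -> foxtrot
i=4: L=juliet R=juliet -> agree -> juliet
Conflict count: 1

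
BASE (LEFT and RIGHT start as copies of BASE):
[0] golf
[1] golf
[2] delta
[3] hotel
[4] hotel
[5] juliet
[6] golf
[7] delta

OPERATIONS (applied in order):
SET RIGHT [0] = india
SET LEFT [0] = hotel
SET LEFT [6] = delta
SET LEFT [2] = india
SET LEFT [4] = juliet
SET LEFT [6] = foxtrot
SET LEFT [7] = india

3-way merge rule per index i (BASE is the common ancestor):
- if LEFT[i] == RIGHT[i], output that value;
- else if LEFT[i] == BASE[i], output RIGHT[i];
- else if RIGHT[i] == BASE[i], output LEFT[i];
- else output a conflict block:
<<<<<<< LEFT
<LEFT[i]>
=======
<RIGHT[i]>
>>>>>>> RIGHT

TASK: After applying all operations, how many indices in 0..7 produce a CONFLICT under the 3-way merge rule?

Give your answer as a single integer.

Answer: 1

Derivation:
Final LEFT:  [hotel, golf, india, hotel, juliet, juliet, foxtrot, india]
Final RIGHT: [india, golf, delta, hotel, hotel, juliet, golf, delta]
i=0: BASE=golf L=hotel R=india all differ -> CONFLICT
i=1: L=golf R=golf -> agree -> golf
i=2: L=india, R=delta=BASE -> take LEFT -> india
i=3: L=hotel R=hotel -> agree -> hotel
i=4: L=juliet, R=hotel=BASE -> take LEFT -> juliet
i=5: L=juliet R=juliet -> agree -> juliet
i=6: L=foxtrot, R=golf=BASE -> take LEFT -> foxtrot
i=7: L=india, R=delta=BASE -> take LEFT -> india
Conflict count: 1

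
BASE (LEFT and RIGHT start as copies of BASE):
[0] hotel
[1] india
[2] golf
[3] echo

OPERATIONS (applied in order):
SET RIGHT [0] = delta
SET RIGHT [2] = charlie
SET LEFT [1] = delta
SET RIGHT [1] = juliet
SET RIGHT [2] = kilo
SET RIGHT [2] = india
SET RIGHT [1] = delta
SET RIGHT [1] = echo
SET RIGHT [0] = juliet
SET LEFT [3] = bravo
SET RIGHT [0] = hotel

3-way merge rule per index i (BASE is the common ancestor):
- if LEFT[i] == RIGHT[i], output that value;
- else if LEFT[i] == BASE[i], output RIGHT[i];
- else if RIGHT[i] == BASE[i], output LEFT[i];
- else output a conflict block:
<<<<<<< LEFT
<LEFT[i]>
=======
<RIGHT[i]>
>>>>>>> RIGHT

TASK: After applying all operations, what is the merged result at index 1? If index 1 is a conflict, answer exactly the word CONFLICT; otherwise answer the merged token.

Answer: CONFLICT

Derivation:
Final LEFT:  [hotel, delta, golf, bravo]
Final RIGHT: [hotel, echo, india, echo]
i=0: L=hotel R=hotel -> agree -> hotel
i=1: BASE=india L=delta R=echo all differ -> CONFLICT
i=2: L=golf=BASE, R=india -> take RIGHT -> india
i=3: L=bravo, R=echo=BASE -> take LEFT -> bravo
Index 1 -> CONFLICT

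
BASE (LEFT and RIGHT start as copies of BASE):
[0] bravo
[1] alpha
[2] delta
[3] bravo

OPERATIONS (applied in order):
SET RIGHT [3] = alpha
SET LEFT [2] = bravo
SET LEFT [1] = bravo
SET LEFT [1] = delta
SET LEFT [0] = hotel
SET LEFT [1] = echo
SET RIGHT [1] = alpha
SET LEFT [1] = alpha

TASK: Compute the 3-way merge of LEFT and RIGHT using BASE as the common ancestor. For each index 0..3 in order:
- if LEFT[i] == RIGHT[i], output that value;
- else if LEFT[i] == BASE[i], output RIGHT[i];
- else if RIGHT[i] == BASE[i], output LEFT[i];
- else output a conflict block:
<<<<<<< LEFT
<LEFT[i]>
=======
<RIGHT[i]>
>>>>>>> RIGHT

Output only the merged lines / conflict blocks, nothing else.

Final LEFT:  [hotel, alpha, bravo, bravo]
Final RIGHT: [bravo, alpha, delta, alpha]
i=0: L=hotel, R=bravo=BASE -> take LEFT -> hotel
i=1: L=alpha R=alpha -> agree -> alpha
i=2: L=bravo, R=delta=BASE -> take LEFT -> bravo
i=3: L=bravo=BASE, R=alpha -> take RIGHT -> alpha

Answer: hotel
alpha
bravo
alpha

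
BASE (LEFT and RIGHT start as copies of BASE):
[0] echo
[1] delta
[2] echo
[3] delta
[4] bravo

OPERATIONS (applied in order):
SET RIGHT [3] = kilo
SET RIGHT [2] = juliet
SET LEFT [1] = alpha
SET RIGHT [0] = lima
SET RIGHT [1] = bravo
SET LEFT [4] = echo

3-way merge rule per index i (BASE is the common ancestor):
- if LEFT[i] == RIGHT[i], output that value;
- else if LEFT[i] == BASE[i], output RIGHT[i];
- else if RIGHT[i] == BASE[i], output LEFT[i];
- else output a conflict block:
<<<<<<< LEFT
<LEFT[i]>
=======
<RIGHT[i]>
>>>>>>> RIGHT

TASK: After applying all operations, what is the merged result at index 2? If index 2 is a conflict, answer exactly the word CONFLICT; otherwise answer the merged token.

Final LEFT:  [echo, alpha, echo, delta, echo]
Final RIGHT: [lima, bravo, juliet, kilo, bravo]
i=0: L=echo=BASE, R=lima -> take RIGHT -> lima
i=1: BASE=delta L=alpha R=bravo all differ -> CONFLICT
i=2: L=echo=BASE, R=juliet -> take RIGHT -> juliet
i=3: L=delta=BASE, R=kilo -> take RIGHT -> kilo
i=4: L=echo, R=bravo=BASE -> take LEFT -> echo
Index 2 -> juliet

Answer: juliet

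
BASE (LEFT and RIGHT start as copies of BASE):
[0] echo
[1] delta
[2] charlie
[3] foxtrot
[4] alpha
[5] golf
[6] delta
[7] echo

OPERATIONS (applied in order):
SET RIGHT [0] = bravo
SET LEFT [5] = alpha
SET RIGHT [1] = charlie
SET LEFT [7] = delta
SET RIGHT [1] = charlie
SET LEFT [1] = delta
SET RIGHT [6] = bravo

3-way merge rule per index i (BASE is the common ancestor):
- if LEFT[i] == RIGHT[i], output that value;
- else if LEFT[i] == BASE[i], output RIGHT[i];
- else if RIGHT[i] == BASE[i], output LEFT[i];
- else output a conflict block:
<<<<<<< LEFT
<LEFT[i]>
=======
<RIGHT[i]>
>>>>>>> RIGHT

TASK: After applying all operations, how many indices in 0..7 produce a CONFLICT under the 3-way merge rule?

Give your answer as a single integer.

Final LEFT:  [echo, delta, charlie, foxtrot, alpha, alpha, delta, delta]
Final RIGHT: [bravo, charlie, charlie, foxtrot, alpha, golf, bravo, echo]
i=0: L=echo=BASE, R=bravo -> take RIGHT -> bravo
i=1: L=delta=BASE, R=charlie -> take RIGHT -> charlie
i=2: L=charlie R=charlie -> agree -> charlie
i=3: L=foxtrot R=foxtrot -> agree -> foxtrot
i=4: L=alpha R=alpha -> agree -> alpha
i=5: L=alpha, R=golf=BASE -> take LEFT -> alpha
i=6: L=delta=BASE, R=bravo -> take RIGHT -> bravo
i=7: L=delta, R=echo=BASE -> take LEFT -> delta
Conflict count: 0

Answer: 0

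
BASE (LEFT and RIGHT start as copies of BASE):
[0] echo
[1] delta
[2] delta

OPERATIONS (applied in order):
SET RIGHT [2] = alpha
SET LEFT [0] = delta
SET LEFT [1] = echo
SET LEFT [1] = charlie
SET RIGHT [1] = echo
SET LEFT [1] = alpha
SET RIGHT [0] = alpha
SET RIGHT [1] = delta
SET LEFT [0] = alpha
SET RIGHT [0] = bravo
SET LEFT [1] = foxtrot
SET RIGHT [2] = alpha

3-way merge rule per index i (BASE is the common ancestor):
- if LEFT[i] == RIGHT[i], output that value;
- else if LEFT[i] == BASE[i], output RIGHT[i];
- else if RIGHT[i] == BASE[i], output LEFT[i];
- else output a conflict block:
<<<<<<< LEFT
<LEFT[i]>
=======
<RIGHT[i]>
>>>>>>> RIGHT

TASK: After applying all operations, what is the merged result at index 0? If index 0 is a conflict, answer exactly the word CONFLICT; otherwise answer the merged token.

Final LEFT:  [alpha, foxtrot, delta]
Final RIGHT: [bravo, delta, alpha]
i=0: BASE=echo L=alpha R=bravo all differ -> CONFLICT
i=1: L=foxtrot, R=delta=BASE -> take LEFT -> foxtrot
i=2: L=delta=BASE, R=alpha -> take RIGHT -> alpha
Index 0 -> CONFLICT

Answer: CONFLICT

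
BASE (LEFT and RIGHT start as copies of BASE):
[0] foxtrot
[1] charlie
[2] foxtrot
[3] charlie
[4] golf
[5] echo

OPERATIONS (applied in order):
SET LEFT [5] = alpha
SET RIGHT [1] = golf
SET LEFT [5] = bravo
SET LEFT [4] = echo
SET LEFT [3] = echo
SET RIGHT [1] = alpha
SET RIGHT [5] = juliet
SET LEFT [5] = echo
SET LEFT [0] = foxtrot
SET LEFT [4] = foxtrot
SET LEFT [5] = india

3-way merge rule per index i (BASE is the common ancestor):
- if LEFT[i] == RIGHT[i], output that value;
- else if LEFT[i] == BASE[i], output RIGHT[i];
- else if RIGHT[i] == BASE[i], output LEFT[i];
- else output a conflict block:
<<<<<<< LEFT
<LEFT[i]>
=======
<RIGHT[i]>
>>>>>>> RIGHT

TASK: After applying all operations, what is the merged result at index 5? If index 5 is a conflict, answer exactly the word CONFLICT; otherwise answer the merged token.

Final LEFT:  [foxtrot, charlie, foxtrot, echo, foxtrot, india]
Final RIGHT: [foxtrot, alpha, foxtrot, charlie, golf, juliet]
i=0: L=foxtrot R=foxtrot -> agree -> foxtrot
i=1: L=charlie=BASE, R=alpha -> take RIGHT -> alpha
i=2: L=foxtrot R=foxtrot -> agree -> foxtrot
i=3: L=echo, R=charlie=BASE -> take LEFT -> echo
i=4: L=foxtrot, R=golf=BASE -> take LEFT -> foxtrot
i=5: BASE=echo L=india R=juliet all differ -> CONFLICT
Index 5 -> CONFLICT

Answer: CONFLICT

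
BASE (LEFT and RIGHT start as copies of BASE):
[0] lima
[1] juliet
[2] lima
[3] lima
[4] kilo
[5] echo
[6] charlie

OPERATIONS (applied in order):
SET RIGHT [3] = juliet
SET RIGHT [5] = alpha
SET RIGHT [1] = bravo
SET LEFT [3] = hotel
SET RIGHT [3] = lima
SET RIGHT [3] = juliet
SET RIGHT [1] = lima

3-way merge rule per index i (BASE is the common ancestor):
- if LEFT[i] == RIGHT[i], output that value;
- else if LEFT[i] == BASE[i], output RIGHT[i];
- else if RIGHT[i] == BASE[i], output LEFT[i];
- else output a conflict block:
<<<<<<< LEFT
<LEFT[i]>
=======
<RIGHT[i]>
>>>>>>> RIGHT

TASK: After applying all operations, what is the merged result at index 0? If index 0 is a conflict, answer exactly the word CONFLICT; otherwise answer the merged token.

Answer: lima

Derivation:
Final LEFT:  [lima, juliet, lima, hotel, kilo, echo, charlie]
Final RIGHT: [lima, lima, lima, juliet, kilo, alpha, charlie]
i=0: L=lima R=lima -> agree -> lima
i=1: L=juliet=BASE, R=lima -> take RIGHT -> lima
i=2: L=lima R=lima -> agree -> lima
i=3: BASE=lima L=hotel R=juliet all differ -> CONFLICT
i=4: L=kilo R=kilo -> agree -> kilo
i=5: L=echo=BASE, R=alpha -> take RIGHT -> alpha
i=6: L=charlie R=charlie -> agree -> charlie
Index 0 -> lima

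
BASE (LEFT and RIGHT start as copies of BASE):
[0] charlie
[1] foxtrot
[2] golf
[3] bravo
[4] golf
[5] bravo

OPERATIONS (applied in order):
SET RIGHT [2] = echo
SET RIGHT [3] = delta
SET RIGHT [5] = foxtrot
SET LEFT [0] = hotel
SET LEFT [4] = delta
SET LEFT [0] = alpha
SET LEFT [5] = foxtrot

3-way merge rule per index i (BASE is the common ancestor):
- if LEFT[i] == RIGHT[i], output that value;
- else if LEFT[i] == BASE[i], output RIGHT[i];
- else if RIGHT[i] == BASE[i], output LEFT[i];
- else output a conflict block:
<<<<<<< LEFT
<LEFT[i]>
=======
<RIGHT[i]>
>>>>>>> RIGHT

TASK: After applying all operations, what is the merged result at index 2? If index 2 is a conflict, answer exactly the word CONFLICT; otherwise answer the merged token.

Answer: echo

Derivation:
Final LEFT:  [alpha, foxtrot, golf, bravo, delta, foxtrot]
Final RIGHT: [charlie, foxtrot, echo, delta, golf, foxtrot]
i=0: L=alpha, R=charlie=BASE -> take LEFT -> alpha
i=1: L=foxtrot R=foxtrot -> agree -> foxtrot
i=2: L=golf=BASE, R=echo -> take RIGHT -> echo
i=3: L=bravo=BASE, R=delta -> take RIGHT -> delta
i=4: L=delta, R=golf=BASE -> take LEFT -> delta
i=5: L=foxtrot R=foxtrot -> agree -> foxtrot
Index 2 -> echo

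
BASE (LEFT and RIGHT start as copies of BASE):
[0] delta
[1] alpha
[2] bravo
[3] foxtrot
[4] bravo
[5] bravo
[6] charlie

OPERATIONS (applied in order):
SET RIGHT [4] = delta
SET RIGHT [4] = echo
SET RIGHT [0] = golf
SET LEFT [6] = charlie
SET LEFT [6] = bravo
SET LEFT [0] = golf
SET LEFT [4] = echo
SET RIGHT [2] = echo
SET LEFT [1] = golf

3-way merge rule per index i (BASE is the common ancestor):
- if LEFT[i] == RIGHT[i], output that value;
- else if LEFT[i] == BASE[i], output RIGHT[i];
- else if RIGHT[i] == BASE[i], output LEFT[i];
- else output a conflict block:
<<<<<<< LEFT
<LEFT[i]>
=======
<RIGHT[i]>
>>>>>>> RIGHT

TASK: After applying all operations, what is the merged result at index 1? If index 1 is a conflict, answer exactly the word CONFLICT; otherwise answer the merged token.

Final LEFT:  [golf, golf, bravo, foxtrot, echo, bravo, bravo]
Final RIGHT: [golf, alpha, echo, foxtrot, echo, bravo, charlie]
i=0: L=golf R=golf -> agree -> golf
i=1: L=golf, R=alpha=BASE -> take LEFT -> golf
i=2: L=bravo=BASE, R=echo -> take RIGHT -> echo
i=3: L=foxtrot R=foxtrot -> agree -> foxtrot
i=4: L=echo R=echo -> agree -> echo
i=5: L=bravo R=bravo -> agree -> bravo
i=6: L=bravo, R=charlie=BASE -> take LEFT -> bravo
Index 1 -> golf

Answer: golf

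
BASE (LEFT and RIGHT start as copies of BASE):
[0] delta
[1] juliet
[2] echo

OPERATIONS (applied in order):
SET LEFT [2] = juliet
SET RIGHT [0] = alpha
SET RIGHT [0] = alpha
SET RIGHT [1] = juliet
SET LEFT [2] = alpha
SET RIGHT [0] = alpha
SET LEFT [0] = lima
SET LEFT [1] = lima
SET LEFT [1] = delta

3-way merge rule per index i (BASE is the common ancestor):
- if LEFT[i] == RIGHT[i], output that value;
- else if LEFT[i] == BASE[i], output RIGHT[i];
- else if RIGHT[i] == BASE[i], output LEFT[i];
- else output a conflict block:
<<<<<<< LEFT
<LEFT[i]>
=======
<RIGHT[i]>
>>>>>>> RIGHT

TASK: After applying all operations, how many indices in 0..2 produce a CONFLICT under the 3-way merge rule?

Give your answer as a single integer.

Answer: 1

Derivation:
Final LEFT:  [lima, delta, alpha]
Final RIGHT: [alpha, juliet, echo]
i=0: BASE=delta L=lima R=alpha all differ -> CONFLICT
i=1: L=delta, R=juliet=BASE -> take LEFT -> delta
i=2: L=alpha, R=echo=BASE -> take LEFT -> alpha
Conflict count: 1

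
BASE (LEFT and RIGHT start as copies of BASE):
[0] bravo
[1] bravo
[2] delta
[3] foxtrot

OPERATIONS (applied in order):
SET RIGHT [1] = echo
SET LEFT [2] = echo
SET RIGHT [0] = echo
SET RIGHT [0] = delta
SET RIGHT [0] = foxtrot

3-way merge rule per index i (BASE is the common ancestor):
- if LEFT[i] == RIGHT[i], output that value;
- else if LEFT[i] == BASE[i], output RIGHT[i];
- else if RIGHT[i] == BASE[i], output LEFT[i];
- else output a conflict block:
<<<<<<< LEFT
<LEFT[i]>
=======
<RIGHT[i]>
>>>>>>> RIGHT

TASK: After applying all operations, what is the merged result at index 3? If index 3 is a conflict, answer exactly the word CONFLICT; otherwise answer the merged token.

Final LEFT:  [bravo, bravo, echo, foxtrot]
Final RIGHT: [foxtrot, echo, delta, foxtrot]
i=0: L=bravo=BASE, R=foxtrot -> take RIGHT -> foxtrot
i=1: L=bravo=BASE, R=echo -> take RIGHT -> echo
i=2: L=echo, R=delta=BASE -> take LEFT -> echo
i=3: L=foxtrot R=foxtrot -> agree -> foxtrot
Index 3 -> foxtrot

Answer: foxtrot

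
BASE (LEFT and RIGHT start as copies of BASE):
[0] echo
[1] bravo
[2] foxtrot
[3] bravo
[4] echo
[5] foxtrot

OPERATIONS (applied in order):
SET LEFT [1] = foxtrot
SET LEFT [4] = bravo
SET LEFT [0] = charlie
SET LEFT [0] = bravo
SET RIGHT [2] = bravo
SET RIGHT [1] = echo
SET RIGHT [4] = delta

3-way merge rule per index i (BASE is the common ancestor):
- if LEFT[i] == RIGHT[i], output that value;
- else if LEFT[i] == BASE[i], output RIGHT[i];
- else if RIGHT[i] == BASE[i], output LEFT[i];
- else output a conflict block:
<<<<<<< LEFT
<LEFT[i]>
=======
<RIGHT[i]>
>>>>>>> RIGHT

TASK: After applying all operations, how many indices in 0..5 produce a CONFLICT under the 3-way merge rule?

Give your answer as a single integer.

Answer: 2

Derivation:
Final LEFT:  [bravo, foxtrot, foxtrot, bravo, bravo, foxtrot]
Final RIGHT: [echo, echo, bravo, bravo, delta, foxtrot]
i=0: L=bravo, R=echo=BASE -> take LEFT -> bravo
i=1: BASE=bravo L=foxtrot R=echo all differ -> CONFLICT
i=2: L=foxtrot=BASE, R=bravo -> take RIGHT -> bravo
i=3: L=bravo R=bravo -> agree -> bravo
i=4: BASE=echo L=bravo R=delta all differ -> CONFLICT
i=5: L=foxtrot R=foxtrot -> agree -> foxtrot
Conflict count: 2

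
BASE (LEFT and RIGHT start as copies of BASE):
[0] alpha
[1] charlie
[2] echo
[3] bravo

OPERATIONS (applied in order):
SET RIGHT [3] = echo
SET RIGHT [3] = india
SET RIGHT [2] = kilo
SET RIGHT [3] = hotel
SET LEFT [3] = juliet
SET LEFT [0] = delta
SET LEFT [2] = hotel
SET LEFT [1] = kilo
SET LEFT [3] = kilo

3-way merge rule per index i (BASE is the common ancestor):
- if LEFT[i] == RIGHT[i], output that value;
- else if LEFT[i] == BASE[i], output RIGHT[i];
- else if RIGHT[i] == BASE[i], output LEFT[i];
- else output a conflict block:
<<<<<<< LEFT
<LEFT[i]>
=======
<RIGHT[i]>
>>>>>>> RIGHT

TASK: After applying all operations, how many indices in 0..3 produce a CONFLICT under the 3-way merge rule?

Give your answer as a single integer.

Answer: 2

Derivation:
Final LEFT:  [delta, kilo, hotel, kilo]
Final RIGHT: [alpha, charlie, kilo, hotel]
i=0: L=delta, R=alpha=BASE -> take LEFT -> delta
i=1: L=kilo, R=charlie=BASE -> take LEFT -> kilo
i=2: BASE=echo L=hotel R=kilo all differ -> CONFLICT
i=3: BASE=bravo L=kilo R=hotel all differ -> CONFLICT
Conflict count: 2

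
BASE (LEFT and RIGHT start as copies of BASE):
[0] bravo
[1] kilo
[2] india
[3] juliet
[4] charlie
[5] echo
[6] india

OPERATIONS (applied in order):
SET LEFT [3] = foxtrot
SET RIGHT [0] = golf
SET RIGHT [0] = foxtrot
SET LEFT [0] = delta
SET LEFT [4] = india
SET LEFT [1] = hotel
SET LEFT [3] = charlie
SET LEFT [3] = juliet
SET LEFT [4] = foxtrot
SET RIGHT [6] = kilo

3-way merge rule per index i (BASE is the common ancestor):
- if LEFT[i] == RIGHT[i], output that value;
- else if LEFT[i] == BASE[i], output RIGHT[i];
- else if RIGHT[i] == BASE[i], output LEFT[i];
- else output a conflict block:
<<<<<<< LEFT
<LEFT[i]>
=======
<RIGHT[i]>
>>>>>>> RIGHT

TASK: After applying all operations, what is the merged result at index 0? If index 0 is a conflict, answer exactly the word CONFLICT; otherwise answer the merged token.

Final LEFT:  [delta, hotel, india, juliet, foxtrot, echo, india]
Final RIGHT: [foxtrot, kilo, india, juliet, charlie, echo, kilo]
i=0: BASE=bravo L=delta R=foxtrot all differ -> CONFLICT
i=1: L=hotel, R=kilo=BASE -> take LEFT -> hotel
i=2: L=india R=india -> agree -> india
i=3: L=juliet R=juliet -> agree -> juliet
i=4: L=foxtrot, R=charlie=BASE -> take LEFT -> foxtrot
i=5: L=echo R=echo -> agree -> echo
i=6: L=india=BASE, R=kilo -> take RIGHT -> kilo
Index 0 -> CONFLICT

Answer: CONFLICT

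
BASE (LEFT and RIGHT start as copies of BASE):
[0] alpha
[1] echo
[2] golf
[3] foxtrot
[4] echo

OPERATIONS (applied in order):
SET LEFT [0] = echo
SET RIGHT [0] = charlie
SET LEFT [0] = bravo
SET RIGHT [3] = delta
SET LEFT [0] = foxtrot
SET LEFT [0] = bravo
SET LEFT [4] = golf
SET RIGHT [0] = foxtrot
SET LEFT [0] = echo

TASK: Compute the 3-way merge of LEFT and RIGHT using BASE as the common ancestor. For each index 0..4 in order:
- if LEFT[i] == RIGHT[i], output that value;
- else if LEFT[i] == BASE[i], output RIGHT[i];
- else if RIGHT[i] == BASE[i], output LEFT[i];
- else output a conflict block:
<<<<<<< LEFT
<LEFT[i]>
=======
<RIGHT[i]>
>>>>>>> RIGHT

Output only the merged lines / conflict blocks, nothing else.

Final LEFT:  [echo, echo, golf, foxtrot, golf]
Final RIGHT: [foxtrot, echo, golf, delta, echo]
i=0: BASE=alpha L=echo R=foxtrot all differ -> CONFLICT
i=1: L=echo R=echo -> agree -> echo
i=2: L=golf R=golf -> agree -> golf
i=3: L=foxtrot=BASE, R=delta -> take RIGHT -> delta
i=4: L=golf, R=echo=BASE -> take LEFT -> golf

Answer: <<<<<<< LEFT
echo
=======
foxtrot
>>>>>>> RIGHT
echo
golf
delta
golf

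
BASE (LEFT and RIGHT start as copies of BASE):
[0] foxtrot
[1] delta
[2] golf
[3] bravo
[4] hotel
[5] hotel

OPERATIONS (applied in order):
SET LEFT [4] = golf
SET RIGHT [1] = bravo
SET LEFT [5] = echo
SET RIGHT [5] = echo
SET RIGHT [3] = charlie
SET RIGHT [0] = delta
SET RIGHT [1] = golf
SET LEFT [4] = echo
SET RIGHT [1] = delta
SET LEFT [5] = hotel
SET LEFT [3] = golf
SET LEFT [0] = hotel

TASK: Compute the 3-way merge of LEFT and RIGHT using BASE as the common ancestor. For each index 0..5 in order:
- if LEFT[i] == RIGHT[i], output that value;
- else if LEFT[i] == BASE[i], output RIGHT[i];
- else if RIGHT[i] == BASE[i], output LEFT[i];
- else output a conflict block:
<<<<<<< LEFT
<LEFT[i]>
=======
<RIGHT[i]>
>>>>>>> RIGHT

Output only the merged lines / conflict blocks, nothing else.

Answer: <<<<<<< LEFT
hotel
=======
delta
>>>>>>> RIGHT
delta
golf
<<<<<<< LEFT
golf
=======
charlie
>>>>>>> RIGHT
echo
echo

Derivation:
Final LEFT:  [hotel, delta, golf, golf, echo, hotel]
Final RIGHT: [delta, delta, golf, charlie, hotel, echo]
i=0: BASE=foxtrot L=hotel R=delta all differ -> CONFLICT
i=1: L=delta R=delta -> agree -> delta
i=2: L=golf R=golf -> agree -> golf
i=3: BASE=bravo L=golf R=charlie all differ -> CONFLICT
i=4: L=echo, R=hotel=BASE -> take LEFT -> echo
i=5: L=hotel=BASE, R=echo -> take RIGHT -> echo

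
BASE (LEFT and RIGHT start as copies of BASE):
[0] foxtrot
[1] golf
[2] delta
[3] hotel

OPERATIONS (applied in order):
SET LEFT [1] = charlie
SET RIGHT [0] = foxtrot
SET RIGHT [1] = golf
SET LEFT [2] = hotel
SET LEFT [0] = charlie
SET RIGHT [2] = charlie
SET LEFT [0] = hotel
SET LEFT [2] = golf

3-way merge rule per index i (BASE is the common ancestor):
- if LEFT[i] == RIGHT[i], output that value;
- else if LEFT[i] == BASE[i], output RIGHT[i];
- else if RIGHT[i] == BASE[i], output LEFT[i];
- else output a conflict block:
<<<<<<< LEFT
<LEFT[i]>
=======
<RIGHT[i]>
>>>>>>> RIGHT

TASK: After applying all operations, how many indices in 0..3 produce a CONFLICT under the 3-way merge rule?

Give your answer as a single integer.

Final LEFT:  [hotel, charlie, golf, hotel]
Final RIGHT: [foxtrot, golf, charlie, hotel]
i=0: L=hotel, R=foxtrot=BASE -> take LEFT -> hotel
i=1: L=charlie, R=golf=BASE -> take LEFT -> charlie
i=2: BASE=delta L=golf R=charlie all differ -> CONFLICT
i=3: L=hotel R=hotel -> agree -> hotel
Conflict count: 1

Answer: 1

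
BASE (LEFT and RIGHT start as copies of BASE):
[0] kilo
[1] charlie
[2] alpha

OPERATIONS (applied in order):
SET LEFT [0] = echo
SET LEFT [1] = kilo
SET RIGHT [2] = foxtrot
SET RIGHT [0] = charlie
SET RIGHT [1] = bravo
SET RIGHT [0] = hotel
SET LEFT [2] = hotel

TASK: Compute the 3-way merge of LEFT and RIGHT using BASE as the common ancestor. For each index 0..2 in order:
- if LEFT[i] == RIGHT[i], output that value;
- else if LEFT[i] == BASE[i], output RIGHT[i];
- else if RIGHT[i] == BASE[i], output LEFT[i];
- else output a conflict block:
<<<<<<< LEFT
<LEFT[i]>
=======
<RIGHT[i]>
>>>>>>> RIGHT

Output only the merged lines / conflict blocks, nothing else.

Answer: <<<<<<< LEFT
echo
=======
hotel
>>>>>>> RIGHT
<<<<<<< LEFT
kilo
=======
bravo
>>>>>>> RIGHT
<<<<<<< LEFT
hotel
=======
foxtrot
>>>>>>> RIGHT

Derivation:
Final LEFT:  [echo, kilo, hotel]
Final RIGHT: [hotel, bravo, foxtrot]
i=0: BASE=kilo L=echo R=hotel all differ -> CONFLICT
i=1: BASE=charlie L=kilo R=bravo all differ -> CONFLICT
i=2: BASE=alpha L=hotel R=foxtrot all differ -> CONFLICT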